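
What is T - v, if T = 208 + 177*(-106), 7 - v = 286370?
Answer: 267809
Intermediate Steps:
v = -286363 (v = 7 - 1*286370 = 7 - 286370 = -286363)
T = -18554 (T = 208 - 18762 = -18554)
T - v = -18554 - 1*(-286363) = -18554 + 286363 = 267809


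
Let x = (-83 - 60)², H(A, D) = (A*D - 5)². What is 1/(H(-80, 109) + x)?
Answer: 1/76146074 ≈ 1.3133e-8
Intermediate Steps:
H(A, D) = (-5 + A*D)²
x = 20449 (x = (-143)² = 20449)
1/(H(-80, 109) + x) = 1/((-5 - 80*109)² + 20449) = 1/((-5 - 8720)² + 20449) = 1/((-8725)² + 20449) = 1/(76125625 + 20449) = 1/76146074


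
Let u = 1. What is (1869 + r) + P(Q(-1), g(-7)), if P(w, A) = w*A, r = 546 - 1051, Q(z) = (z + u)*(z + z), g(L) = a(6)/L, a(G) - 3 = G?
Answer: 1364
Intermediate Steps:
a(G) = 3 + G
g(L) = 9/L (g(L) = (3 + 6)/L = 9/L)
Q(z) = 2*z*(1 + z) (Q(z) = (z + 1)*(z + z) = (1 + z)*(2*z) = 2*z*(1 + z))
r = -505
P(w, A) = A*w
(1869 + r) + P(Q(-1), g(-7)) = (1869 - 505) + (9/(-7))*(2*(-1)*(1 - 1)) = 1364 + (9*(-⅐))*(2*(-1)*0) = 1364 - 9/7*0 = 1364 + 0 = 1364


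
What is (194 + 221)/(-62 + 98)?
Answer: 415/36 ≈ 11.528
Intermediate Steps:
(194 + 221)/(-62 + 98) = 415/36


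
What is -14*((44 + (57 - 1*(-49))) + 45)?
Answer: -2730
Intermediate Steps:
-14*((44 + (57 - 1*(-49))) + 45) = -14*((44 + (57 + 49)) + 45) = -14*((44 + 106) + 45) = -14*(150 + 45) = -14*195 = -2730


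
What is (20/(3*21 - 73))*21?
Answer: -42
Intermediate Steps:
(20/(3*21 - 73))*21 = (20/(63 - 73))*21 = (20/(-10))*21 = (20*(-⅒))*21 = -2*21 = -42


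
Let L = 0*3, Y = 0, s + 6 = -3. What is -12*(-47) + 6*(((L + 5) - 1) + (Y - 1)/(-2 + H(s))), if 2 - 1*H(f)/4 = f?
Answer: 4115/7 ≈ 587.86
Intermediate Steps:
s = -9 (s = -6 - 3 = -9)
H(f) = 8 - 4*f
L = 0
-12*(-47) + 6*(((L + 5) - 1) + (Y - 1)/(-2 + H(s))) = -12*(-47) + 6*(((0 + 5) - 1) + (0 - 1)/(-2 + (8 - 4*(-9)))) = 564 + 6*((5 - 1) - 1/(-2 + (8 + 36))) = 564 + 6*(4 - 1/(-2 + 44)) = 564 + 6*(4 - 1/42) = 564 + 6*(167/42) = 564 + 167/7 = 4115/7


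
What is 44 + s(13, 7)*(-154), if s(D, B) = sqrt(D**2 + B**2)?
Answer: 44 - 154*sqrt(218) ≈ -2229.8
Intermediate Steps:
s(D, B) = sqrt(B**2 + D**2)
44 + s(13, 7)*(-154) = 44 + sqrt(7**2 + 13**2)*(-154) = 44 + sqrt(49 + 169)*(-154) = 44 + sqrt(218)*(-154) = 44 - 154*sqrt(218)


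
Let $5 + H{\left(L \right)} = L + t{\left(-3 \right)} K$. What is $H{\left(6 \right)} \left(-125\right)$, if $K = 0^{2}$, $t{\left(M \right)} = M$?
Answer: $-125$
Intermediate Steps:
$K = 0$
$H{\left(L \right)} = -5 + L$ ($H{\left(L \right)} = -5 + \left(L - 0\right) = -5 + \left(L + 0\right) = -5 + L$)
$H{\left(6 \right)} \left(-125\right) = \left(-5 + 6\right) \left(-125\right) = 1 \left(-125\right) = -125$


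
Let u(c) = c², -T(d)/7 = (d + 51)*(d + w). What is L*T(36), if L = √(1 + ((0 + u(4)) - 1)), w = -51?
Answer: 36540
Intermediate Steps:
T(d) = -7*(-51 + d)*(51 + d) (T(d) = -7*(d + 51)*(d - 51) = -7*(51 + d)*(-51 + d) = -7*(-51 + d)*(51 + d))
L = 4 (L = √(1 + ((0 + 4²) - 1)) = √(1 + ((0 + 16) - 1)) = √(1 + (16 - 1)) = √(1 + 15) = √16 = 4)
L*T(36) = 4*(18207 - 7*36²) = 4*(18207 - 7*1296) = 4*(18207 - 9072) = 4*9135 = 36540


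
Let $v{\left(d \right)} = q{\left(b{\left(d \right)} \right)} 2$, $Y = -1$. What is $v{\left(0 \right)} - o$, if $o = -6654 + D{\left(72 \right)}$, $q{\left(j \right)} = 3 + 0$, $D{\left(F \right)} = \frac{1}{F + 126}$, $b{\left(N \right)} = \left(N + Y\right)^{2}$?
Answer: $\frac{1318679}{198} \approx 6660.0$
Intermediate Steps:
$b{\left(N \right)} = \left(-1 + N\right)^{2}$ ($b{\left(N \right)} = \left(N - 1\right)^{2} = \left(-1 + N\right)^{2}$)
$D{\left(F \right)} = \frac{1}{126 + F}$
$q{\left(j \right)} = 3$
$v{\left(d \right)} = 6$ ($v{\left(d \right)} = 3 \cdot 2 = 6$)
$o = - \frac{1317491}{198}$ ($o = -6654 + \frac{1}{126 + 72} = -6654 + \frac{1}{198} = - \frac{1317491}{198} \approx -6654.0$)
$v{\left(0 \right)} - o = 6 - - \frac{1317491}{198} = 6 + \frac{1317491}{198} = \frac{1318679}{198}$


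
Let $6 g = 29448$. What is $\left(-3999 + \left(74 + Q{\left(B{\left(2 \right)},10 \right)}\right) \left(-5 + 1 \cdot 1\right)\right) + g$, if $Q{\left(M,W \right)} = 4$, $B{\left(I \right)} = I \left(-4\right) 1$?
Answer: $597$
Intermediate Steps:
$B{\left(I \right)} = - 4 I$ ($B{\left(I \right)} = - 4 I 1 = - 4 I$)
$g = 4908$ ($g = \frac{1}{6} \cdot 29448 = 4908$)
$\left(-3999 + \left(74 + Q{\left(B{\left(2 \right)},10 \right)}\right) \left(-5 + 1 \cdot 1\right)\right) + g = \left(-3999 + \left(74 + 4\right) \left(-5 + 1 \cdot 1\right)\right) + 4908 = \left(-3999 + 78 \left(-5 + 1\right)\right) + 4908 = \left(-3999 + 78 \left(-4\right)\right) + 4908 = \left(-3999 - 312\right) + 4908 = -4311 + 4908 = 597$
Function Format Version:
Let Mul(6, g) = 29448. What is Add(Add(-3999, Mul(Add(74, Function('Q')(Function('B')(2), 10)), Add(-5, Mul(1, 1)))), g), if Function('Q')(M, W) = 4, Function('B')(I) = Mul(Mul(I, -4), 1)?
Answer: 597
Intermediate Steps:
Function('B')(I) = Mul(-4, I) (Function('B')(I) = Mul(Mul(-4, I), 1) = Mul(-4, I))
g = 4908 (g = Mul(Rational(1, 6), 29448) = 4908)
Add(Add(-3999, Mul(Add(74, Function('Q')(Function('B')(2), 10)), Add(-5, Mul(1, 1)))), g) = Add(Add(-3999, Mul(Add(74, 4), Add(-5, Mul(1, 1)))), 4908) = Add(Add(-3999, Mul(78, Add(-5, 1))), 4908) = Add(Add(-3999, Mul(78, -4)), 4908) = Add(Add(-3999, -312), 4908) = Add(-4311, 4908) = 597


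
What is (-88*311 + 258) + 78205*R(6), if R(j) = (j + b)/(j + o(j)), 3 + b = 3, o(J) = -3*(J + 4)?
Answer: -186645/4 ≈ -46661.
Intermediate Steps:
o(J) = -12 - 3*J (o(J) = -3*(4 + J) = -12 - 3*J)
b = 0 (b = -3 + 3 = 0)
R(j) = j/(-12 - 2*j) (R(j) = (j + 0)/(j + (-12 - 3*j)) = j/(-12 - 2*j))
(-88*311 + 258) + 78205*R(6) = (-88*311 + 258) + 78205*(-1*6/(12 + 2*6)) = (-27368 + 258) + 78205*(-1*6/(12 + 12)) = -27110 + 78205*(-1*6/24) = -27110 + 78205*(-1*6*1/24) = -27110 + 78205*(-¼) = -27110 - 78205/4 = -186645/4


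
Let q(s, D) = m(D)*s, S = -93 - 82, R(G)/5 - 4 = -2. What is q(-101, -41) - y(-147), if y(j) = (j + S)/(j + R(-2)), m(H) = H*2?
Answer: 1134312/137 ≈ 8279.7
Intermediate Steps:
R(G) = 10 (R(G) = 20 + 5*(-2) = 20 - 10 = 10)
m(H) = 2*H
S = -175
q(s, D) = 2*D*s (q(s, D) = (2*D)*s = 2*D*s)
y(j) = (-175 + j)/(10 + j) (y(j) = (j - 175)/(j + 10) = (-175 + j)/(10 + j))
q(-101, -41) - y(-147) = 2*(-41)*(-101) - (-175 - 147)/(10 - 147) = 8282 - (-322)/(-137) = 8282 - (-1)*(-322)/137 = 8282 - 1*322/137 = 8282 - 322/137 = 1134312/137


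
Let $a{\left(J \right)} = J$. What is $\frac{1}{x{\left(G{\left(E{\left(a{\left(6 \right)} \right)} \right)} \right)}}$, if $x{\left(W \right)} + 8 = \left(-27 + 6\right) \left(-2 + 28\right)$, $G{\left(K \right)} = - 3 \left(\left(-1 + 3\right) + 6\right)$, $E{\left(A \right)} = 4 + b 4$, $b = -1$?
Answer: $- \frac{1}{554} \approx -0.0018051$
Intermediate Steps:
$E{\left(A \right)} = 0$ ($E{\left(A \right)} = 4 - 4 = 0$)
$G{\left(K \right)} = -24$ ($G{\left(K \right)} = - 3 \left(2 + 6\right) = \left(-3\right) 8 = -24$)
$x{\left(W \right)} = -554$ ($x{\left(W \right)} = -8 + \left(-27 + 6\right) \left(-2 + 28\right) = -8 - 546 = -554$)
$\frac{1}{x{\left(G{\left(E{\left(a{\left(6 \right)} \right)} \right)} \right)}} = \frac{1}{-554} = - \frac{1}{554}$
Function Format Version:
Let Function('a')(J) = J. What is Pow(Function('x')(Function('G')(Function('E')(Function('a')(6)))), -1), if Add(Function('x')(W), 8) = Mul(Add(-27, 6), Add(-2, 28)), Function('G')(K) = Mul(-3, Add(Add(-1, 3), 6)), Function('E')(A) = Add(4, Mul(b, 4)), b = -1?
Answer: Rational(-1, 554) ≈ -0.0018051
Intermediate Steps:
Function('E')(A) = 0 (Function('E')(A) = Add(4, Mul(-1, 4)) = Add(4, -4) = 0)
Function('G')(K) = -24 (Function('G')(K) = Mul(-3, Add(2, 6)) = Mul(-3, 8) = -24)
Function('x')(W) = -554 (Function('x')(W) = Add(-8, Mul(Add(-27, 6), Add(-2, 28))) = Add(-8, Mul(-21, 26)) = Add(-8, -546) = -554)
Pow(Function('x')(Function('G')(Function('E')(Function('a')(6)))), -1) = Pow(-554, -1) = Rational(-1, 554)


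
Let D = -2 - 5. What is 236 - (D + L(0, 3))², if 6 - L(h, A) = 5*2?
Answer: 115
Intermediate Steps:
L(h, A) = -4 (L(h, A) = 6 - 5*2 = 6 - 1*10 = 6 - 10 = -4)
D = -7
236 - (D + L(0, 3))² = 236 - (-7 - 4)² = 236 - 1*(-11)² = 236 - 1*121 = 236 - 121 = 115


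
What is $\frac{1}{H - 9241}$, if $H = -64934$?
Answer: $- \frac{1}{74175} \approx -1.3482 \cdot 10^{-5}$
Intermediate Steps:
$\frac{1}{H - 9241} = \frac{1}{-64934 - 9241} = \frac{1}{-74175} = - \frac{1}{74175}$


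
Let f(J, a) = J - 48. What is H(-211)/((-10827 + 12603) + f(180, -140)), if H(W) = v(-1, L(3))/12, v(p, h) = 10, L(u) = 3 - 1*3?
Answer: 5/11448 ≈ 0.00043676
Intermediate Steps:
f(J, a) = -48 + J
L(u) = 0 (L(u) = 3 - 3 = 0)
H(W) = ⅚ (H(W) = 10/12 = 10*(1/12) = ⅚)
H(-211)/((-10827 + 12603) + f(180, -140)) = 5/(6*((-10827 + 12603) + (-48 + 180))) = 5/(6*(1776 + 132)) = (⅚)/1908 = (⅚)*(1/1908) = 5/11448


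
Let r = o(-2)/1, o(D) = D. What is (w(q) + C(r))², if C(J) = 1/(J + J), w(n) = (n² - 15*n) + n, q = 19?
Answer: 143641/16 ≈ 8977.6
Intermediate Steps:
w(n) = n² - 14*n
r = -2 (r = -2/1 = -2*1 = -2)
C(J) = 1/(2*J)
(w(q) + C(r))² = (19*(-14 + 19) + (½)/(-2))² = (19*5 + (½)*(-½))² = (95 - ¼)² = (379/4)² = 143641/16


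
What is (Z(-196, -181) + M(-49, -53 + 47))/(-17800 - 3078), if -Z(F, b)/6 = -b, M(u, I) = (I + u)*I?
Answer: 378/10439 ≈ 0.036210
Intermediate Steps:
M(u, I) = I*(I + u)
Z(F, b) = 6*b (Z(F, b) = -(-6)*b = 6*b)
(Z(-196, -181) + M(-49, -53 + 47))/(-17800 - 3078) = (6*(-181) + (-53 + 47)*((-53 + 47) - 49))/(-17800 - 3078) = (-1086 - 6*(-6 - 49))/(-20878) = (-1086 - 6*(-55))*(-1/20878) = (-1086 + 330)*(-1/20878) = -756*(-1/20878) = 378/10439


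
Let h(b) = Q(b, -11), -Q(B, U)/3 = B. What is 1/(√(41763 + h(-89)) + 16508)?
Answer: 8254/136236017 - 3*√4670/272472034 ≈ 5.9834e-5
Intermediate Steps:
Q(B, U) = -3*B
h(b) = -3*b
1/(√(41763 + h(-89)) + 16508) = 1/(√(41763 - 3*(-89)) + 16508) = 1/(√(41763 + 267) + 16508) = 1/(√42030 + 16508) = 1/(3*√4670 + 16508) = 1/(16508 + 3*√4670)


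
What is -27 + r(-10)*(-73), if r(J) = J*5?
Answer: 3623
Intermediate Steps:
r(J) = 5*J
-27 + r(-10)*(-73) = -27 + (5*(-10))*(-73) = -27 - 50*(-73) = -27 + 3650 = 3623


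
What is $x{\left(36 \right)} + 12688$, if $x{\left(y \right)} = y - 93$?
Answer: $12631$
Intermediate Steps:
$x{\left(y \right)} = -93 + y$
$x{\left(36 \right)} + 12688 = \left(-93 + 36\right) + 12688 = -57 + 12688 = 12631$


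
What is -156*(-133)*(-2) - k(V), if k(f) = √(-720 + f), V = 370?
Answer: -41496 - 5*I*√14 ≈ -41496.0 - 18.708*I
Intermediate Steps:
-156*(-133)*(-2) - k(V) = -156*(-133)*(-2) - √(-720 + 370) = 20748*(-2) - √(-350) = -41496 - 5*I*√14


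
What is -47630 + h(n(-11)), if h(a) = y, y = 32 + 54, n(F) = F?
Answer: -47544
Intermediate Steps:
y = 86
h(a) = 86
-47630 + h(n(-11)) = -47630 + 86 = -47544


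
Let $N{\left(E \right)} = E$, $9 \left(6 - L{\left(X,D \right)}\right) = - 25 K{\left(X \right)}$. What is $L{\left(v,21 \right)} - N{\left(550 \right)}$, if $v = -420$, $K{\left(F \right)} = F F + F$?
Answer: $\frac{1464868}{3} \approx 4.8829 \cdot 10^{5}$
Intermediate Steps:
$K{\left(F \right)} = F + F^{2}$ ($K{\left(F \right)} = F^{2} + F = F + F^{2}$)
$L{\left(X,D \right)} = 6 + \frac{25 X \left(1 + X\right)}{9}$ ($L{\left(X,D \right)} = 6 - \frac{\left(-25\right) X \left(1 + X\right)}{9} = 6 + \frac{25 X \left(1 + X\right)}{9}$)
$L{\left(v,21 \right)} - N{\left(550 \right)} = \left(6 + \frac{25}{9} \left(-420\right) \left(1 - 420\right)\right) - 550 = \left(6 + \frac{25}{9} \left(-420\right) \left(-419\right)\right) - 550 = \left(6 + \frac{1466500}{3}\right) - 550 = \frac{1466518}{3} - 550 = \frac{1464868}{3}$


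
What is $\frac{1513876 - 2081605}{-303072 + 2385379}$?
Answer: $- \frac{567729}{2082307} \approx -0.27264$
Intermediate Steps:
$\frac{1513876 - 2081605}{-303072 + 2385379} = - \frac{567729}{2082307}$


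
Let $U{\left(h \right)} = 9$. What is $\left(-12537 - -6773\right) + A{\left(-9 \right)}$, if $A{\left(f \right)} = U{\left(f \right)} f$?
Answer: $-5845$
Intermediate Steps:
$A{\left(f \right)} = 9 f$
$\left(-12537 - -6773\right) + A{\left(-9 \right)} = \left(-12537 - -6773\right) + 9 \left(-9\right) = \left(-12537 + 6773\right) - 81 = -5764 - 81 = -5845$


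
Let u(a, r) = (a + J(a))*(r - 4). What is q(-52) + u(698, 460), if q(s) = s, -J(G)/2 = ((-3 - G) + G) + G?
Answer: -315604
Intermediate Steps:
J(G) = 6 - 2*G (J(G) = -2*(((-3 - G) + G) + G) = -2*(-3 + G) = 6 - 2*G)
u(a, r) = (-4 + r)*(6 - a) (u(a, r) = (a + (6 - 2*a))*(r - 4) = (6 - a)*(-4 + r) = (-4 + r)*(6 - a))
q(-52) + u(698, 460) = -52 + (-24 + 4*698 + 6*460 - 1*698*460) = -52 + (-24 + 2792 + 2760 - 321080) = -52 - 315552 = -315604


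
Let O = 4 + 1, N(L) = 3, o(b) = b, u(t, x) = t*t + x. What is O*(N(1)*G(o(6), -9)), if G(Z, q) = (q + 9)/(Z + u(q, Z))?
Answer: 0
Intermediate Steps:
u(t, x) = x + t**2 (u(t, x) = t**2 + x = x + t**2)
O = 5
G(Z, q) = (9 + q)/(q**2 + 2*Z) (G(Z, q) = (q + 9)/(Z + (Z + q**2)) = (9 + q)/(q**2 + 2*Z))
O*(N(1)*G(o(6), -9)) = 5*(3*((9 - 9)/((-9)**2 + 2*6))) = 5*(3*(0/(81 + 12))) = 5*(3*(0/93)) = 5*(3*((1/93)*0)) = 5*(3*0) = 5*0 = 0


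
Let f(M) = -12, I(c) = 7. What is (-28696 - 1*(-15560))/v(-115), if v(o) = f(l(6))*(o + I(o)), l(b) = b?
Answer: -821/81 ≈ -10.136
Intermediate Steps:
v(o) = -84 - 12*o (v(o) = -12*(o + 7) = -12*(7 + o) = -84 - 12*o)
(-28696 - 1*(-15560))/v(-115) = (-28696 - 1*(-15560))/(-84 - 12*(-115)) = (-28696 + 15560)/(-84 + 1380) = -13136/1296 = -13136*1/1296 = -821/81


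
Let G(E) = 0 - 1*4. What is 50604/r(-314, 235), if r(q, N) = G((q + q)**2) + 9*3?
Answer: 50604/23 ≈ 2200.2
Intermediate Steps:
G(E) = -4 (G(E) = 0 - 4 = -4)
r(q, N) = 23 (r(q, N) = -4 + 9*3 = -4 + 27 = 23)
50604/r(-314, 235) = 50604/23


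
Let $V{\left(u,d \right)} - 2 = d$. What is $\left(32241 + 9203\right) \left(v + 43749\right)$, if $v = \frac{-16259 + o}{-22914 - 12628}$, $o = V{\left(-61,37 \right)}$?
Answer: $\frac{2478579425732}{1367} \approx 1.8132 \cdot 10^{9}$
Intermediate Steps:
$V{\left(u,d \right)} = 2 + d$
$o = 39$ ($o = 2 + 37 = 39$)
$v = \frac{8110}{17771}$ ($v = \frac{-16259 + 39}{-22914 - 12628} = - \frac{16220}{-35542} = \left(-16220\right) \left(- \frac{1}{35542}\right) = \frac{8110}{17771} \approx 0.45636$)
$\left(32241 + 9203\right) \left(v + 43749\right) = \left(32241 + 9203\right) \left(\frac{8110}{17771} + 43749\right) = 41444 \cdot \frac{777471589}{17771} = \frac{2478579425732}{1367}$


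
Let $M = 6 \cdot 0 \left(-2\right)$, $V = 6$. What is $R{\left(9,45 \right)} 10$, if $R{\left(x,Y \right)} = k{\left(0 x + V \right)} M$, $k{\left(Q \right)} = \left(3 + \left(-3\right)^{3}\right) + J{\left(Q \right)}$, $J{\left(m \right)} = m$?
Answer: $0$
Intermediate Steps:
$k{\left(Q \right)} = -24 + Q$ ($k{\left(Q \right)} = \left(3 + \left(-3\right)^{3}\right) + Q = \left(3 - 27\right) + Q = -24 + Q$)
$M = 0$ ($M = 0 \left(-2\right) = 0$)
$R{\left(x,Y \right)} = 0$ ($R{\left(x,Y \right)} = \left(-24 + \left(0 x + 6\right)\right) 0 = \left(-24 + \left(0 + 6\right)\right) 0 = \left(-24 + 6\right) 0 = \left(-18\right) 0 = 0$)
$R{\left(9,45 \right)} 10 = 0 \cdot 10 = 0$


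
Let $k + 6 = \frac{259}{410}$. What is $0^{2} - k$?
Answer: $\frac{2201}{410} \approx 5.3683$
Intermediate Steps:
$k = - \frac{2201}{410}$ ($k = -6 + \frac{259}{410} = - \frac{2201}{410} \approx -5.3683$)
$0^{2} - k = 0^{2} - - \frac{2201}{410} = 0 + \frac{2201}{410} = \frac{2201}{410}$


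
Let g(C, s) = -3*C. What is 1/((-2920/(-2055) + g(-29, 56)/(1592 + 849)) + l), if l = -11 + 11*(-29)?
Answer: -1003251/329611529 ≈ -0.0030437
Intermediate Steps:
l = -330 (l = -11 - 319 = -330)
1/((-2920/(-2055) + g(-29, 56)/(1592 + 849)) + l) = 1/((-2920/(-2055) + (-3*(-29))/(1592 + 849)) - 330) = 1/((-2920*(-1/2055) + 87/2441) - 330) = 1/((584/411 + 87*(1/2441)) - 330) = 1/((584/411 + 87/2441) - 330) = 1/(1461301/1003251 - 330) = 1/(-329611529/1003251) = -1003251/329611529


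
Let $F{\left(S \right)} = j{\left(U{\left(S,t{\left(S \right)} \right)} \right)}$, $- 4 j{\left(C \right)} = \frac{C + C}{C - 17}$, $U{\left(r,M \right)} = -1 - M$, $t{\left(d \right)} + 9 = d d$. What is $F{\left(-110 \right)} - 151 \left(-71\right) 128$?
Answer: $\frac{16617029346}{12109} \approx 1.3723 \cdot 10^{6}$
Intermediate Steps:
$t{\left(d \right)} = -9 + d^{2}$ ($t{\left(d \right)} = -9 + d d = -9 + d^{2}$)
$j{\left(C \right)} = - \frac{C}{2 \left(-17 + C\right)}$ ($j{\left(C \right)} = - \frac{\left(C + C\right) \frac{1}{C - 17}}{4} = - \frac{2 C \frac{1}{-17 + C}}{4} = - \frac{C}{2 \left(-17 + C\right)}$)
$F{\left(S \right)} = - \frac{8 - S^{2}}{-18 - 2 S^{2}}$ ($F{\left(S \right)} = - \frac{-1 - \left(-9 + S^{2}\right)}{-34 + 2 \left(-1 - \left(-9 + S^{2}\right)\right)} = - \frac{8 - S^{2}}{-34 + 2 \left(8 - S^{2}\right)} = - \frac{8 - S^{2}}{-34 - \left(-16 + 2 S^{2}\right)} = - \frac{8 - S^{2}}{-18 - 2 S^{2}}$)
$F{\left(-110 \right)} - 151 \left(-71\right) 128 = \frac{8 - \left(-110\right)^{2}}{2 \left(9 + \left(-110\right)^{2}\right)} - 151 \left(-71\right) 128 = \frac{8 - 12100}{2 \left(9 + 12100\right)} - \left(-10721\right) 128 = \frac{8 - 12100}{2 \cdot 12109} - -1372288 = \frac{1}{2} \cdot \frac{1}{12109} \left(-12092\right) + 1372288 = - \frac{6046}{12109} + 1372288 = \frac{16617029346}{12109}$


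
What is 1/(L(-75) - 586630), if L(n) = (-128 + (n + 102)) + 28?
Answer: -1/586703 ≈ -1.7044e-6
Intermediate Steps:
L(n) = 2 + n (L(n) = (-128 + (102 + n)) + 28 = (-26 + n) + 28 = 2 + n)
1/(L(-75) - 586630) = 1/((2 - 75) - 586630) = 1/(-73 - 586630) = 1/(-586703) = -1/586703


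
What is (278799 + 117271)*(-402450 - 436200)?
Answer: -332164105500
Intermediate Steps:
(278799 + 117271)*(-402450 - 436200) = 396070*(-838650) = -332164105500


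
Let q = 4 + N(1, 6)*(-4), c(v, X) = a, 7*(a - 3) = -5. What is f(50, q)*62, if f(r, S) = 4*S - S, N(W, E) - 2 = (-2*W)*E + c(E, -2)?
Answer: 45384/7 ≈ 6483.4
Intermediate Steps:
a = 16/7 (a = 3 + (1/7)*(-5) = 3 - 5/7 = 16/7 ≈ 2.2857)
c(v, X) = 16/7
N(W, E) = 30/7 - 2*E*W (N(W, E) = 2 + ((-2*W)*E + 16/7) = 2 + (-2*E*W + 16/7) = 2 + (16/7 - 2*E*W) = 30/7 - 2*E*W)
q = 244/7 (q = 4 + (30/7 - 2*6*1)*(-4) = 4 + (30/7 - 12)*(-4) = 4 - 54/7*(-4) = 4 + 216/7 = 244/7 ≈ 34.857)
f(r, S) = 3*S
f(50, q)*62 = (3*(244/7))*62 = (732/7)*62 = 45384/7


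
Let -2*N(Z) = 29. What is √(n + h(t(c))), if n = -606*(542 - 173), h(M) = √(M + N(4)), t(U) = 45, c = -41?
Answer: √(-894456 + 2*√122)/2 ≈ 472.87*I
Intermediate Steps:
N(Z) = -29/2 (N(Z) = -½*29 = -29/2)
h(M) = √(-29/2 + M) (h(M) = √(M - 29/2) = √(-29/2 + M))
n = -223614 (n = -606*369 = -223614)
√(n + h(t(c))) = √(-223614 + √(-58 + 4*45)/2) = √(-223614 + √(-58 + 180)/2) = √(-223614 + √122/2)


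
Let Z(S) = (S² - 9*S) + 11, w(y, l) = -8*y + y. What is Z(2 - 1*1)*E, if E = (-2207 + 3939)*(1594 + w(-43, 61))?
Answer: 9846420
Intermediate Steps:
w(y, l) = -7*y
Z(S) = 11 + S² - 9*S
E = 3282140 (E = (-2207 + 3939)*(1594 - 7*(-43)) = 1732*(1594 + 301) = 1732*1895 = 3282140)
Z(2 - 1*1)*E = (11 + (2 - 1*1)² - 9*(2 - 1*1))*3282140 = (11 + (2 - 1)² - 9*(2 - 1))*3282140 = (11 + 1² - 9*1)*3282140 = (11 + 1 - 9)*3282140 = 3*3282140 = 9846420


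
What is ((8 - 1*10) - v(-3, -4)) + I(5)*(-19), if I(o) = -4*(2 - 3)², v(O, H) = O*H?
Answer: 62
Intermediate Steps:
v(O, H) = H*O
I(o) = -4 (I(o) = -4*(-1)² = -4*1 = -4)
((8 - 1*10) - v(-3, -4)) + I(5)*(-19) = ((8 - 1*10) - (-4)*(-3)) - 4*(-19) = ((8 - 10) - 1*12) + 76 = (-2 - 12) + 76 = -14 + 76 = 62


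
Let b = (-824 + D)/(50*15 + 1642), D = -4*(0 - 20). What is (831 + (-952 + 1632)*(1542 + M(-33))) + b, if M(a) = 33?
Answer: 320477376/299 ≈ 1.0718e+6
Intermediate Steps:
D = 80 (D = -4*(-20) = 80)
b = -93/299 (b = (-824 + 80)/(50*15 + 1642) = -744/(750 + 1642) = -744/2392 = -744*1/2392 = -93/299 ≈ -0.31104)
(831 + (-952 + 1632)*(1542 + M(-33))) + b = (831 + (-952 + 1632)*(1542 + 33)) - 93/299 = (831 + 680*1575) - 93/299 = (831 + 1071000) - 93/299 = 1071831 - 93/299 = 320477376/299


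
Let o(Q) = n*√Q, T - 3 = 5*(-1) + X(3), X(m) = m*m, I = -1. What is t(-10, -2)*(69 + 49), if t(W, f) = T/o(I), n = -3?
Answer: 826*I/3 ≈ 275.33*I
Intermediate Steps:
X(m) = m²
T = 7 (T = 3 + (5*(-1) + 3²) = 3 + (-5 + 9) = 3 + 4 = 7)
o(Q) = -3*√Q
t(W, f) = 7*I/3 (t(W, f) = 7/((-3*I)) = 7*(I/3) = 7*I/3)
t(-10, -2)*(69 + 49) = (7*I/3)*(69 + 49) = (7*I/3)*118 = 826*I/3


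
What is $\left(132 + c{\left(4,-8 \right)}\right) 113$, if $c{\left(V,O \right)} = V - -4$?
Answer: $15820$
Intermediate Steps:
$c{\left(V,O \right)} = 4 + V$ ($c{\left(V,O \right)} = V + 4 = 4 + V$)
$\left(132 + c{\left(4,-8 \right)}\right) 113 = \left(132 + \left(4 + 4\right)\right) 113 = \left(132 + 8\right) 113 = 140 \cdot 113 = 15820$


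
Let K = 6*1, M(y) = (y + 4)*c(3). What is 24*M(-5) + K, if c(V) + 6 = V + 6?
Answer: -66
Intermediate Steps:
c(V) = V (c(V) = -6 + (V + 6) = -6 + (6 + V) = V)
M(y) = 12 + 3*y (M(y) = (y + 4)*3 = (4 + y)*3 = 12 + 3*y)
K = 6
24*M(-5) + K = 24*(12 + 3*(-5)) + 6 = 24*(12 - 15) + 6 = 24*(-3) + 6 = -72 + 6 = -66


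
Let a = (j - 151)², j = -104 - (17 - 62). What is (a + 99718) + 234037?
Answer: 377855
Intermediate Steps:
j = -59 (j = -104 - 1*(-45) = -104 + 45 = -59)
a = 44100 (a = (-59 - 151)² = (-210)² = 44100)
(a + 99718) + 234037 = (44100 + 99718) + 234037 = 143818 + 234037 = 377855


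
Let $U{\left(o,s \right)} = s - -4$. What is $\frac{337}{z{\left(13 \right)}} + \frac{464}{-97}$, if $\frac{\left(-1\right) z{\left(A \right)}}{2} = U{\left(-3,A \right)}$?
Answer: $- \frac{48465}{3298} \approx -14.695$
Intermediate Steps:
$U{\left(o,s \right)} = 4 + s$ ($U{\left(o,s \right)} = s + 4 = 4 + s$)
$z{\left(A \right)} = -8 - 2 A$ ($z{\left(A \right)} = - 2 \left(4 + A\right) = -8 - 2 A$)
$\frac{337}{z{\left(13 \right)}} + \frac{464}{-97} = \frac{337}{-8 - 26} + \frac{464}{-97} = \frac{337}{-8 - 26} + 464 \left(- \frac{1}{97}\right) = \frac{337}{-34} - \frac{464}{97} = 337 \left(- \frac{1}{34}\right) - \frac{464}{97} = - \frac{337}{34} - \frac{464}{97} = - \frac{48465}{3298}$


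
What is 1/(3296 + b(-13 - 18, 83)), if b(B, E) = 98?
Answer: 1/3394 ≈ 0.00029464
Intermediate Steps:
1/(3296 + b(-13 - 18, 83)) = 1/(3296 + 98) = 1/3394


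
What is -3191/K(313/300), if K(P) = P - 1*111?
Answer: 957300/32987 ≈ 29.021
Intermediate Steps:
K(P) = -111 + P (K(P) = P - 111 = -111 + P)
-3191/K(313/300) = -3191/(-111 + 313/300) = -3191/(-32987/300) = -3191*(-300/32987) = 957300/32987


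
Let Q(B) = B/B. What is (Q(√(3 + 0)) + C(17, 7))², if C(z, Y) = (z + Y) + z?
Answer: 1764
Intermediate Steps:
Q(B) = 1
C(z, Y) = Y + 2*z (C(z, Y) = (Y + z) + z = Y + 2*z)
(Q(√(3 + 0)) + C(17, 7))² = (1 + (7 + 2*17))² = (1 + (7 + 34))² = (1 + 41)² = 42² = 1764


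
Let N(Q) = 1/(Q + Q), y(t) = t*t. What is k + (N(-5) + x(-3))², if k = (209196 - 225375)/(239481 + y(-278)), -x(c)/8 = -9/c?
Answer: 3679282013/6335300 ≈ 580.76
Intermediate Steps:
x(c) = 72/c (x(c) = -(-72)/c = 72/c)
y(t) = t²
N(Q) = 1/(2*Q)
k = -16179/316765 (k = (209196 - 225375)/(239481 + (-278)²) = -16179/(239481 + 77284) = -16179/316765 ≈ -0.051076)
k + (N(-5) + x(-3))² = -16179/316765 + ((½)/(-5) + 72/(-3))² = -16179/316765 + ((½)*(-⅕) + 72*(-⅓))² = -16179/316765 + (-⅒ - 24)² = -16179/316765 + (-241/10)² = -16179/316765 + 58081/100 = 3679282013/6335300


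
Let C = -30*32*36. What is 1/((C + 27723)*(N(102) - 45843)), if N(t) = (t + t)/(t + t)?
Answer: 1/313421754 ≈ 3.1906e-9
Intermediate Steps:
N(t) = 1 (N(t) = (2*t)/((2*t)) = (2*t)*(1/(2*t)) = 1)
C = -34560 (C = -960*36 = -34560)
1/((C + 27723)*(N(102) - 45843)) = 1/((-34560 + 27723)*(1 - 45843)) = 1/(-6837*(-45842)) = 1/313421754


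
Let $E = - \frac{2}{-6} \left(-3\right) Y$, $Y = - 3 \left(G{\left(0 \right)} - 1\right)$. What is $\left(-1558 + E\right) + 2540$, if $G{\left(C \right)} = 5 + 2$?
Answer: $1000$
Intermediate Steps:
$G{\left(C \right)} = 7$
$Y = -18$ ($Y = - 3 \left(7 - 1\right) = \left(-3\right) 6 = -18$)
$E = 18$ ($E = - \frac{2}{-6} \left(-3\right) \left(-18\right) = \left(-2\right) \left(- \frac{1}{6}\right) \left(-3\right) \left(-18\right) = \frac{1}{3} \left(-3\right) \left(-18\right) = \left(-1\right) \left(-18\right) = 18$)
$\left(-1558 + E\right) + 2540 = \left(-1558 + 18\right) + 2540 = -1540 + 2540 = 1000$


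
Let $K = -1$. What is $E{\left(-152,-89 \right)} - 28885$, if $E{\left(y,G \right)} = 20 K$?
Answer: $-28905$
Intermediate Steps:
$E{\left(y,G \right)} = -20$ ($E{\left(y,G \right)} = 20 \left(-1\right) = -20$)
$E{\left(-152,-89 \right)} - 28885 = -20 - 28885 = -28905$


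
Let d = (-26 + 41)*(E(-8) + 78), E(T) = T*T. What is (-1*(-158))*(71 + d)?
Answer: 347758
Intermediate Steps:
E(T) = T²
d = 2130 (d = (-26 + 41)*((-8)² + 78) = 15*(64 + 78) = 15*142 = 2130)
(-1*(-158))*(71 + d) = (-1*(-158))*(71 + 2130) = 158*2201 = 347758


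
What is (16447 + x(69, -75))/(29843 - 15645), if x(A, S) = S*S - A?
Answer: 22003/14198 ≈ 1.5497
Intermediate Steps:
x(A, S) = S² - A
(16447 + x(69, -75))/(29843 - 15645) = (16447 + ((-75)² - 1*69))/(29843 - 15645) = (16447 + (5625 - 69))/14198 = (16447 + 5556)*(1/14198) = 22003*(1/14198) = 22003/14198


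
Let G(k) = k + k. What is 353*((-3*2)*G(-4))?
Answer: 16944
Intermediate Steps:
G(k) = 2*k
353*((-3*2)*G(-4)) = 353*((-3*2)*(2*(-4))) = 353*(-6*(-8)) = 353*48 = 16944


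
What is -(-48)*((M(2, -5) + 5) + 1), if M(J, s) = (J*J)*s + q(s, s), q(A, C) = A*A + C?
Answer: 288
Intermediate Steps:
q(A, C) = C + A² (q(A, C) = A² + C = C + A²)
M(J, s) = s + s² + s*J² (M(J, s) = (J*J)*s + (s + s²) = J²*s + (s + s²) = s*J² + (s + s²) = s + s² + s*J²)
-(-48)*((M(2, -5) + 5) + 1) = -(-48)*((-5*(1 - 5 + 2²) + 5) + 1) = -(-48)*((-5*(1 - 5 + 4) + 5) + 1) = -(-48)*((-5*0 + 5) + 1) = -(-48)*((0 + 5) + 1) = -(-48)*(5 + 1) = -(-48)*6 = -4*(-72) = 288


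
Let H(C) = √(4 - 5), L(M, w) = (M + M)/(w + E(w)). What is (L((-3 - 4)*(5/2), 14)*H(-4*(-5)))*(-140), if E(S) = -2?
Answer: 1225*I/3 ≈ 408.33*I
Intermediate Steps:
L(M, w) = 2*M/(-2 + w) (L(M, w) = (M + M)/(w - 2) = (2*M)/(-2 + w) = 2*M/(-2 + w))
H(C) = I (H(C) = √(-1) = I)
(L((-3 - 4)*(5/2), 14)*H(-4*(-5)))*(-140) = ((2*((-3 - 4)*(5/2))/(-2 + 14))*I)*(-140) = ((2*(-35/2)/12)*I)*(-140) = ((2*(-7*5/2)*(1/12))*I)*(-140) = ((2*(-35/2)*(1/12))*I)*(-140) = -35*I/12*(-140) = 1225*I/3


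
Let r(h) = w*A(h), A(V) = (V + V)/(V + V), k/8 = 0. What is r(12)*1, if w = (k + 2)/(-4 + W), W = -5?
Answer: -2/9 ≈ -0.22222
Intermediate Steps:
k = 0 (k = 8*0 = 0)
A(V) = 1 (A(V) = (2*V)/((2*V)) = (2*V)*(1/(2*V)) = 1)
w = -2/9 (w = (0 + 2)/(-4 - 5) = 2/(-9) = 2*(-⅑) = -2/9 ≈ -0.22222)
r(h) = -2/9 (r(h) = -2/9*1 = -2/9)
r(12)*1 = -2/9*1 = -2/9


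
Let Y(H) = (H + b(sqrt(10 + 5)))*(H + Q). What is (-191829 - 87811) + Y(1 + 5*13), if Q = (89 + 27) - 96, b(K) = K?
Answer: -273964 + 86*sqrt(15) ≈ -2.7363e+5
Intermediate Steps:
Q = 20 (Q = 116 - 96 = 20)
Y(H) = (20 + H)*(H + sqrt(15)) (Y(H) = (H + sqrt(10 + 5))*(H + 20) = (H + sqrt(15))*(20 + H) = (20 + H)*(H + sqrt(15)))
(-191829 - 87811) + Y(1 + 5*13) = (-191829 - 87811) + ((1 + 5*13)**2 + 20*(1 + 5*13) + 20*sqrt(15) + (1 + 5*13)*sqrt(15)) = -279640 + ((1 + 65)**2 + 20*(1 + 65) + 20*sqrt(15) + (1 + 65)*sqrt(15)) = -279640 + (66**2 + 20*66 + 20*sqrt(15) + 66*sqrt(15)) = -279640 + (4356 + 1320 + 20*sqrt(15) + 66*sqrt(15)) = -279640 + (5676 + 86*sqrt(15)) = -273964 + 86*sqrt(15)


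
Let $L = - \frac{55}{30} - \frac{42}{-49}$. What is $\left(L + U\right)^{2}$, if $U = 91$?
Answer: $\frac{14295961}{1764} \approx 8104.3$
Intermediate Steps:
$L = - \frac{41}{42}$ ($L = \left(-55\right) \frac{1}{30} - - \frac{6}{7} = - \frac{11}{6} + \frac{6}{7} = - \frac{41}{42} \approx -0.97619$)
$\left(L + U\right)^{2} = \left(- \frac{41}{42} + 91\right)^{2} = \left(\frac{3781}{42}\right)^{2} = \frac{14295961}{1764}$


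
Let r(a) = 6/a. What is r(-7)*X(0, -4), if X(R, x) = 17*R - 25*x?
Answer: -600/7 ≈ -85.714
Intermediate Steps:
X(R, x) = -25*x + 17*R
r(-7)*X(0, -4) = (6/(-7))*(-25*(-4) + 17*0) = (6*(-⅐))*(100 + 0) = -6/7*100 = -600/7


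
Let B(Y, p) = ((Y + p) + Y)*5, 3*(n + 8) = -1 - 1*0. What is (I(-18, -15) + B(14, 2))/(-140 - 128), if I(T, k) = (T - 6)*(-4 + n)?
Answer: -223/134 ≈ -1.6642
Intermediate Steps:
n = -25/3 (n = -8 + (-1 - 1*0)/3 = -8 + (-1 + 0)/3 = -8 + (⅓)*(-1) = -8 - ⅓ = -25/3 ≈ -8.3333)
I(T, k) = 74 - 37*T/3 (I(T, k) = (T - 6)*(-4 - 25/3) = (-6 + T)*(-37/3) = 74 - 37*T/3)
B(Y, p) = 5*p + 10*Y (B(Y, p) = (p + 2*Y)*5 = 5*p + 10*Y)
(I(-18, -15) + B(14, 2))/(-140 - 128) = ((74 - 37/3*(-18)) + (5*2 + 10*14))/(-140 - 128) = ((74 + 222) + (10 + 140))/(-268) = (296 + 150)*(-1/268) = 446*(-1/268) = -223/134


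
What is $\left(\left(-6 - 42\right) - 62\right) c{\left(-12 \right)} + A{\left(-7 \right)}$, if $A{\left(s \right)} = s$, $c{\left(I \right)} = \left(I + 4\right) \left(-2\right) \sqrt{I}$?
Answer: $-7 - 3520 i \sqrt{3} \approx -7.0 - 6096.8 i$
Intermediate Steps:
$c{\left(I \right)} = \sqrt{I} \left(-8 - 2 I\right)$ ($c{\left(I \right)} = \left(4 + I\right) \left(-2\right) \sqrt{I} = \left(-8 - 2 I\right) \sqrt{I} = \sqrt{I} \left(-8 - 2 I\right)$)
$\left(\left(-6 - 42\right) - 62\right) c{\left(-12 \right)} + A{\left(-7 \right)} = \left(\left(-6 - 42\right) - 62\right) 2 \sqrt{-12} \left(-4 - -12\right) - 7 = \left(\left(-6 - 42\right) - 62\right) 2 \cdot 2 i \sqrt{3} \left(-4 + 12\right) - 7 = \left(-48 - 62\right) 2 \cdot 2 i \sqrt{3} \cdot 8 - 7 = - 110 \cdot 32 i \sqrt{3} - 7 = - 3520 i \sqrt{3} - 7 = -7 - 3520 i \sqrt{3}$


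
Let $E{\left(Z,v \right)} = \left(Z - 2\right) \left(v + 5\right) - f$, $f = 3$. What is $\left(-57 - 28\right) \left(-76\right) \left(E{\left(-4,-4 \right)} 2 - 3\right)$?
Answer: $-135660$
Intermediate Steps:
$E{\left(Z,v \right)} = -3 + \left(-2 + Z\right) \left(5 + v\right)$ ($E{\left(Z,v \right)} = \left(Z - 2\right) \left(v + 5\right) - 3 = \left(-2 + Z\right) \left(5 + v\right) - 3 = -3 + \left(-2 + Z\right) \left(5 + v\right)$)
$\left(-57 - 28\right) \left(-76\right) \left(E{\left(-4,-4 \right)} 2 - 3\right) = \left(-57 - 28\right) \left(-76\right) \left(\left(-13 - -8 + 5 \left(-4\right) - -16\right) 2 - 3\right) = \left(-85\right) \left(-76\right) \left(\left(-13 + 8 - 20 + 16\right) 2 - 3\right) = 6460 \left(\left(-9\right) 2 - 3\right) = 6460 \left(-18 - 3\right) = 6460 \left(-21\right) = -135660$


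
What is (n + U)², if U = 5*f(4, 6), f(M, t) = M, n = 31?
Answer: 2601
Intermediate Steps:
U = 20 (U = 5*4 = 20)
(n + U)² = (31 + 20)² = 51² = 2601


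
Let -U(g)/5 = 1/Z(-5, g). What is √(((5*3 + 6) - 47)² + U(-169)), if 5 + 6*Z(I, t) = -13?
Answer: √6099/3 ≈ 26.032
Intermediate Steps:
Z(I, t) = -3 (Z(I, t) = -⅚ + (⅙)*(-13) = -⅚ - 13/6 = -3)
U(g) = 5/3 (U(g) = -5/(-3) = -5*(-⅓) = 5/3)
√(((5*3 + 6) - 47)² + U(-169)) = √(((5*3 + 6) - 47)² + 5/3) = √(((15 + 6) - 47)² + 5/3) = √((21 - 47)² + 5/3) = √((-26)² + 5/3) = √(676 + 5/3) = √(2033/3) = √6099/3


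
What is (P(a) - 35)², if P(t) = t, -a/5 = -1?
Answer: 900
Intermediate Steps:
a = 5 (a = -5*(-1) = 5)
(P(a) - 35)² = (5 - 35)² = (-30)² = 900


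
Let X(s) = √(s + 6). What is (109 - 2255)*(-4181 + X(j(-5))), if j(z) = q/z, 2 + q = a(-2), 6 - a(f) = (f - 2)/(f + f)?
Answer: 8972426 - 6438*√15/5 ≈ 8.9674e+6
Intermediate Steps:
a(f) = 6 - (-2 + f)/(2*f) (a(f) = 6 - (f - 2)/(f + f) = 6 - (-2 + f)/(2*f))
q = 3 (q = -2 + (11/2 + 1/(-2)) = -2 + (11/2 - ½) = -2 + 5 = 3)
j(z) = 3/z
X(s) = √(6 + s)
(109 - 2255)*(-4181 + X(j(-5))) = (109 - 2255)*(-4181 + √(6 + 3/(-5))) = -2146*(-4181 + √(6 + 3*(-⅕))) = -2146*(-4181 + √(6 - ⅗)) = -2146*(-4181 + √(27/5)) = -2146*(-4181 + 3*√15/5) = 8972426 - 6438*√15/5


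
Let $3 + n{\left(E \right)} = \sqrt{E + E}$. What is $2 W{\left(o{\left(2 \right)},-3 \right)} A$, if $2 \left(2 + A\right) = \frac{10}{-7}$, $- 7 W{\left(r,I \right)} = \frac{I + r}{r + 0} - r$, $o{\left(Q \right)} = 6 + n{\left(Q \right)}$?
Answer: $- \frac{874}{245} \approx -3.5673$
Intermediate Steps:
$n{\left(E \right)} = -3 + \sqrt{2} \sqrt{E}$ ($n{\left(E \right)} = -3 + \sqrt{E + E} = -3 + \sqrt{2 E} = -3 + \sqrt{2} \sqrt{E}$)
$o{\left(Q \right)} = 3 + \sqrt{2} \sqrt{Q}$ ($o{\left(Q \right)} = 6 + \left(-3 + \sqrt{2} \sqrt{Q}\right) = 3 + \sqrt{2} \sqrt{Q}$)
$W{\left(r,I \right)} = \frac{r}{7} - \frac{I + r}{7 r}$ ($W{\left(r,I \right)} = - \frac{\frac{I + r}{r + 0} - r}{7} = - \frac{\frac{I + r}{r} - r}{7} = - \frac{- r + \frac{I + r}{r}}{7} = \frac{r}{7} - \frac{I + r}{7 r}$)
$A = - \frac{19}{7}$ ($A = -2 + \frac{10 \frac{1}{-7}}{2} = -2 + \frac{10 \left(- \frac{1}{7}\right)}{2} = -2 + \frac{1}{2} \left(- \frac{10}{7}\right) = -2 - \frac{5}{7} = - \frac{19}{7} \approx -2.7143$)
$2 W{\left(o{\left(2 \right)},-3 \right)} A = 2 \frac{\left(-1\right) \left(-3\right) + \left(3 + \sqrt{2} \sqrt{2}\right) \left(-1 + \left(3 + \sqrt{2} \sqrt{2}\right)\right)}{7 \left(3 + \sqrt{2} \sqrt{2}\right)} \left(- \frac{19}{7}\right) = 2 \frac{3 + \left(3 + 2\right) \left(-1 + \left(3 + 2\right)\right)}{7 \left(3 + 2\right)} \left(- \frac{19}{7}\right) = 2 \frac{3 + 5 \left(-1 + 5\right)}{7 \cdot 5} \left(- \frac{19}{7}\right) = 2 \cdot \frac{1}{7} \cdot \frac{1}{5} \left(3 + 5 \cdot 4\right) \left(- \frac{19}{7}\right) = 2 \cdot \frac{1}{7} \cdot \frac{1}{5} \left(3 + 20\right) \left(- \frac{19}{7}\right) = 2 \cdot \frac{1}{7} \cdot \frac{1}{5} \cdot 23 \left(- \frac{19}{7}\right) = 2 \cdot \frac{23}{35} \left(- \frac{19}{7}\right) = \frac{46}{35} \left(- \frac{19}{7}\right) = - \frac{874}{245}$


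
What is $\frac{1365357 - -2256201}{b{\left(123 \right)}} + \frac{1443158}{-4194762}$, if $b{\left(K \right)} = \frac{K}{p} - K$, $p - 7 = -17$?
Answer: $- \frac{2301783202799}{85992621} \approx -26767.0$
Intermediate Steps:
$p = -10$ ($p = 7 - 17 = -10$)
$b{\left(K \right)} = - \frac{11 K}{10}$ ($b{\left(K \right)} = \frac{K}{-10} - K = K \left(- \frac{1}{10}\right) - K = - \frac{K}{10} - K = - \frac{11 K}{10}$)
$\frac{1365357 - -2256201}{b{\left(123 \right)}} + \frac{1443158}{-4194762} = \frac{1365357 - -2256201}{\left(- \frac{11}{10}\right) 123} + \frac{1443158}{-4194762} = \frac{1365357 + 2256201}{- \frac{1353}{10}} + 1443158 \left(- \frac{1}{4194762}\right) = 3621558 \left(- \frac{10}{1353}\right) - \frac{721579}{2097381} = - \frac{12071860}{451} - \frac{721579}{2097381} = - \frac{2301783202799}{85992621}$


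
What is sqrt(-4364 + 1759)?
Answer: I*sqrt(2605) ≈ 51.039*I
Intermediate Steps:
sqrt(-4364 + 1759) = sqrt(-2605) = I*sqrt(2605)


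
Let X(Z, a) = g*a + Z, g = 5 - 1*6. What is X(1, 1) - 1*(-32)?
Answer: 32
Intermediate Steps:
g = -1 (g = 5 - 6 = -1)
X(Z, a) = Z - a (X(Z, a) = -a + Z = Z - a)
X(1, 1) - 1*(-32) = (1 - 1*1) - 1*(-32) = (1 - 1) + 32 = 0 + 32 = 32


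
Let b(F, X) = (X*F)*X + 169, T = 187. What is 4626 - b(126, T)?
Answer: -4401637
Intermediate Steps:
b(F, X) = 169 + F*X**2 (b(F, X) = (F*X)*X + 169 = F*X**2 + 169 = 169 + F*X**2)
4626 - b(126, T) = 4626 - (169 + 126*187**2) = 4626 - (169 + 126*34969) = 4626 - (169 + 4406094) = 4626 - 1*4406263 = 4626 - 4406263 = -4401637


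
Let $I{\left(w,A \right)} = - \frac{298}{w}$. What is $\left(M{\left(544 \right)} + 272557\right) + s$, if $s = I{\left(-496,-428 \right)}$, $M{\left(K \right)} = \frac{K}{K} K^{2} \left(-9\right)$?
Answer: $- \frac{592934867}{248} \approx -2.3909 \cdot 10^{6}$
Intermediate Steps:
$M{\left(K \right)} = - 9 K^{2}$ ($M{\left(K \right)} = 1 K^{2} \left(-9\right) = K^{2} \left(-9\right) = - 9 K^{2}$)
$s = \frac{149}{248}$ ($s = - \frac{298}{-496} = \left(-298\right) \left(- \frac{1}{496}\right) = \frac{149}{248} \approx 0.60081$)
$\left(M{\left(544 \right)} + 272557\right) + s = \left(- 9 \cdot 544^{2} + 272557\right) + \frac{149}{248} = \left(\left(-9\right) 295936 + 272557\right) + \frac{149}{248} = \left(-2663424 + 272557\right) + \frac{149}{248} = -2390867 + \frac{149}{248} = - \frac{592934867}{248}$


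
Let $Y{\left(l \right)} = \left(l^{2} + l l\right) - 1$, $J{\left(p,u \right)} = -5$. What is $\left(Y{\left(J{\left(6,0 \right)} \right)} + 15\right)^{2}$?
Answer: $4096$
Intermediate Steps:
$Y{\left(l \right)} = -1 + 2 l^{2}$ ($Y{\left(l \right)} = \left(l^{2} + l^{2}\right) - 1 = 2 l^{2} - 1 = -1 + 2 l^{2}$)
$\left(Y{\left(J{\left(6,0 \right)} \right)} + 15\right)^{2} = \left(\left(-1 + 2 \left(-5\right)^{2}\right) + 15\right)^{2} = \left(\left(-1 + 2 \cdot 25\right) + 15\right)^{2} = \left(\left(-1 + 50\right) + 15\right)^{2} = \left(49 + 15\right)^{2} = 64^{2} = 4096$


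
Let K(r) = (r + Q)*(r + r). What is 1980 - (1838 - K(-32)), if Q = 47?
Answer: -818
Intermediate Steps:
K(r) = 2*r*(47 + r) (K(r) = (r + 47)*(r + r) = (47 + r)*(2*r) = 2*r*(47 + r))
1980 - (1838 - K(-32)) = 1980 - (1838 - 2*(-32)*(47 - 32)) = 1980 - (1838 - 2*(-32)*15) = 1980 - (1838 - 1*(-960)) = 1980 - (1838 + 960) = 1980 - 1*2798 = 1980 - 2798 = -818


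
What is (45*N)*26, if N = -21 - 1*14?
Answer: -40950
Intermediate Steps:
N = -35 (N = -21 - 14 = -35)
(45*N)*26 = (45*(-35))*26 = -1575*26 = -40950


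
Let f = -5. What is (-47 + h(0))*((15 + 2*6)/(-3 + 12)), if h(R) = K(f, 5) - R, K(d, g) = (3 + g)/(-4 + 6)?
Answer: -129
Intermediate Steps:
K(d, g) = 3/2 + g/2 (K(d, g) = (3 + g)/2 = (3 + g)*(½) = 3/2 + g/2)
h(R) = 4 - R (h(R) = (3/2 + (½)*5) - R = (3/2 + 5/2) - R = 4 - R)
(-47 + h(0))*((15 + 2*6)/(-3 + 12)) = (-47 + (4 - 1*0))*((15 + 2*6)/(-3 + 12)) = (-47 + (4 + 0))*((15 + 12)/9) = (-47 + 4)*(27*(⅑)) = -43*3 = -129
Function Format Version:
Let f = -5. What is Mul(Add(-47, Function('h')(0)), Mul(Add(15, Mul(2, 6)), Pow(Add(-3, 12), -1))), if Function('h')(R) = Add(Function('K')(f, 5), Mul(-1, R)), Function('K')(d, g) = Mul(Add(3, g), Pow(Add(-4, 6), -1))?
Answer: -129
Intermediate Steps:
Function('K')(d, g) = Add(Rational(3, 2), Mul(Rational(1, 2), g)) (Function('K')(d, g) = Mul(Add(3, g), Pow(2, -1)) = Mul(Add(3, g), Rational(1, 2)) = Add(Rational(3, 2), Mul(Rational(1, 2), g)))
Function('h')(R) = Add(4, Mul(-1, R)) (Function('h')(R) = Add(Add(Rational(3, 2), Mul(Rational(1, 2), 5)), Mul(-1, R)) = Add(Add(Rational(3, 2), Rational(5, 2)), Mul(-1, R)) = Add(4, Mul(-1, R)))
Mul(Add(-47, Function('h')(0)), Mul(Add(15, Mul(2, 6)), Pow(Add(-3, 12), -1))) = Mul(Add(-47, Add(4, Mul(-1, 0))), Mul(Add(15, Mul(2, 6)), Pow(Add(-3, 12), -1))) = Mul(Add(-47, Add(4, 0)), Mul(Add(15, 12), Pow(9, -1))) = Mul(Add(-47, 4), Mul(27, Rational(1, 9))) = Mul(-43, 3) = -129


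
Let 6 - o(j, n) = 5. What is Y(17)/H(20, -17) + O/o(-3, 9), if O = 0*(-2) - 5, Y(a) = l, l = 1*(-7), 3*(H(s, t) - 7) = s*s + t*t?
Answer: -3571/710 ≈ -5.0296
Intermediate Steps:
H(s, t) = 7 + s²/3 + t²/3 (H(s, t) = 7 + (s*s + t*t)/3 = 7 + (s² + t²)/3 = 7 + (s²/3 + t²/3) = 7 + s²/3 + t²/3)
l = -7
Y(a) = -7
o(j, n) = 1 (o(j, n) = 6 - 1*5 = 6 - 5 = 1)
O = -5 (O = 0 - 5 = -5)
Y(17)/H(20, -17) + O/o(-3, 9) = -7/(7 + (⅓)*20² + (⅓)*(-17)²) - 5/1 = -7/(7 + (⅓)*400 + (⅓)*289) - 5*1 = -7/(7 + 400/3 + 289/3) - 5 = -7/710/3 - 5 = -7*3/710 - 5 = -21/710 - 5 = -3571/710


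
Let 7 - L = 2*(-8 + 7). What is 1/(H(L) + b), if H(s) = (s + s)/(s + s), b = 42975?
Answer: 1/42976 ≈ 2.3269e-5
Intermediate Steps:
L = 9 (L = 7 - 2*(-8 + 7) = 7 - 2*(-1) = 7 - 1*(-2) = 7 + 2 = 9)
H(s) = 1 (H(s) = (2*s)/((2*s)) = (2*s)*(1/(2*s)) = 1)
1/(H(L) + b) = 1/(1 + 42975) = 1/42976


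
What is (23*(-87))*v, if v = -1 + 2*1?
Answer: -2001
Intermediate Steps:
v = 1 (v = -1 + 2 = 1)
(23*(-87))*v = (23*(-87))*1 = -2001*1 = -2001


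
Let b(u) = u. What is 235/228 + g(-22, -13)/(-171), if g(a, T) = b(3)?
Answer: 77/76 ≈ 1.0132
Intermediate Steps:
g(a, T) = 3
235/228 + g(-22, -13)/(-171) = 235/228 + 3/(-171) = 235*(1/228) + 3*(-1/171) = 235/228 - 1/57 = 77/76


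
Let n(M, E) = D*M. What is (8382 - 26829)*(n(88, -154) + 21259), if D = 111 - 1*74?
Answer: -452228205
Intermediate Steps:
D = 37 (D = 111 - 74 = 37)
n(M, E) = 37*M
(8382 - 26829)*(n(88, -154) + 21259) = (8382 - 26829)*(37*88 + 21259) = -18447*(3256 + 21259) = -18447*24515 = -452228205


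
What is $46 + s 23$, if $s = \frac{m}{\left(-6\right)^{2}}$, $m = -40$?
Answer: $\frac{184}{9} \approx 20.444$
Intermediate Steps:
$s = - \frac{10}{9}$ ($s = - \frac{40}{\left(-6\right)^{2}} = - \frac{40}{36} = \left(-40\right) \frac{1}{36} = - \frac{10}{9} \approx -1.1111$)
$46 + s 23 = 46 - \frac{230}{9} = \frac{184}{9}$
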